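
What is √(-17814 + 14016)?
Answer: 3*I*√422 ≈ 61.628*I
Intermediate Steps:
√(-17814 + 14016) = √(-3798) = 3*I*√422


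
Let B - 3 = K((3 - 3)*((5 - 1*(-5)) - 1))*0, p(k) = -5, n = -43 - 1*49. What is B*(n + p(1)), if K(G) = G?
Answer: -291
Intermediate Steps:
n = -92 (n = -43 - 49 = -92)
B = 3 (B = 3 + ((3 - 3)*((5 - 1*(-5)) - 1))*0 = 3 + (0*((5 + 5) - 1))*0 = 3 + (0*(10 - 1))*0 = 3 + (0*9)*0 = 3 + 0*0 = 3 + 0 = 3)
B*(n + p(1)) = 3*(-92 - 5) = 3*(-97) = -291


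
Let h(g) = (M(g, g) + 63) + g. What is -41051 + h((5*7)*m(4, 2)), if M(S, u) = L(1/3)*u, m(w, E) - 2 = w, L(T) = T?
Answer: -40708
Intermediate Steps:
m(w, E) = 2 + w
M(S, u) = u/3
h(g) = 63 + 4*g/3 (h(g) = (g/3 + 63) + g = (63 + g/3) + g = 63 + 4*g/3)
-41051 + h((5*7)*m(4, 2)) = -41051 + (63 + 4*((5*7)*(2 + 4))/3) = -41051 + (63 + 4*(35*6)/3) = -41051 + (63 + (4/3)*210) = -41051 + (63 + 280) = -41051 + 343 = -40708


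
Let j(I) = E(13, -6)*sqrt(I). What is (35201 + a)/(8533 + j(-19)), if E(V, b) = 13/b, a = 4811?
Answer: 12291206256/2621238415 + 3120936*I*sqrt(19)/2621238415 ≈ 4.6891 + 0.0051899*I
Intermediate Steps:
j(I) = -13*sqrt(I)/6 (j(I) = (13/(-6))*sqrt(I) = (13*(-1/6))*sqrt(I) = -13*sqrt(I)/6)
(35201 + a)/(8533 + j(-19)) = (35201 + 4811)/(8533 - 13*I*sqrt(19)/6) = 40012/(8533 - 13*I*sqrt(19)/6)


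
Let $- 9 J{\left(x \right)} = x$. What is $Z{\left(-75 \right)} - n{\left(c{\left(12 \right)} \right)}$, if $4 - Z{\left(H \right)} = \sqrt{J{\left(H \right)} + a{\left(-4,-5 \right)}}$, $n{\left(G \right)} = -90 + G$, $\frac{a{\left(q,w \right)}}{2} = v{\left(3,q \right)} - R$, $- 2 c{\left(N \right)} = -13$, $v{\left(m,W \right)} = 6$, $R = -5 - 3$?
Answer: $\frac{175}{2} - \frac{\sqrt{327}}{3} \approx 81.472$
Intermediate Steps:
$R = -8$
$c{\left(N \right)} = \frac{13}{2}$ ($c{\left(N \right)} = \left(- \frac{1}{2}\right) \left(-13\right) = \frac{13}{2}$)
$a{\left(q,w \right)} = 28$ ($a{\left(q,w \right)} = 2 \left(6 - -8\right) = 2 \left(6 + 8\right) = 2 \cdot 14 = 28$)
$J{\left(x \right)} = - \frac{x}{9}$
$Z{\left(H \right)} = 4 - \sqrt{28 - \frac{H}{9}}$ ($Z{\left(H \right)} = 4 - \sqrt{- \frac{H}{9} + 28} = 4 - \sqrt{28 - \frac{H}{9}}$)
$Z{\left(-75 \right)} - n{\left(c{\left(12 \right)} \right)} = \left(4 - \frac{\sqrt{252 - -75}}{3}\right) - \left(-90 + \frac{13}{2}\right) = \left(4 - \frac{\sqrt{252 + 75}}{3}\right) - - \frac{167}{2} = \left(4 - \frac{\sqrt{327}}{3}\right) + \frac{167}{2} = \frac{175}{2} - \frac{\sqrt{327}}{3}$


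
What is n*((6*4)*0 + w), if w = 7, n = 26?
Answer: 182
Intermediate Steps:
n*((6*4)*0 + w) = 26*((6*4)*0 + 7) = 26*(24*0 + 7) = 26*(0 + 7) = 26*7 = 182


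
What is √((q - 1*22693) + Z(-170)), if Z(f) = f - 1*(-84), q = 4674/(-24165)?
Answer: I*√164220330685/2685 ≈ 150.93*I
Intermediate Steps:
q = -1558/8055 (q = 4674*(-1/24165) = -1558/8055 ≈ -0.19342)
Z(f) = 84 + f (Z(f) = f + 84 = 84 + f)
√((q - 1*22693) + Z(-170)) = √((-1558/8055 - 1*22693) + (84 - 170)) = √((-1558/8055 - 22693) - 86) = √(-182793673/8055 - 86) = √(-183486403/8055) = I*√164220330685/2685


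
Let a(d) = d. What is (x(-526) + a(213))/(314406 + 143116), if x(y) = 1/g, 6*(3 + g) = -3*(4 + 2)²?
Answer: 172/369537 ≈ 0.00046545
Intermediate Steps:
g = -21 (g = -3 + (-3*(4 + 2)²)/6 = -3 + (-3*6²)/6 = -3 + (-3*36)/6 = -3 + (⅙)*(-108) = -3 - 18 = -21)
x(y) = -1/21 (x(y) = 1/(-21) = -1/21)
(x(-526) + a(213))/(314406 + 143116) = (-1/21 + 213)/(314406 + 143116) = (4472/21)/457522 = (4472/21)*(1/457522) = 172/369537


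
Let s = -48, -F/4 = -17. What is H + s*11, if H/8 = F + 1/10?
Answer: 84/5 ≈ 16.800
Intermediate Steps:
F = 68 (F = -4*(-17) = 68)
H = 2724/5 (H = 8*(68 + 1/10) = 8*(68 + ⅒) = 8*(681/10) = 2724/5 ≈ 544.80)
H + s*11 = 2724/5 - 48*11 = 2724/5 - 528 = 84/5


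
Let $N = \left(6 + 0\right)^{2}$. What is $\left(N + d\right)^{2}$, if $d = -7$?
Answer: $841$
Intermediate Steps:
$N = 36$ ($N = 6^{2} = 36$)
$\left(N + d\right)^{2} = \left(36 - 7\right)^{2} = 29^{2} = 841$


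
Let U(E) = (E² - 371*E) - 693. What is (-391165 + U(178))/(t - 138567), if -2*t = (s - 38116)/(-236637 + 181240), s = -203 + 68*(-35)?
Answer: 47221732328/15352432897 ≈ 3.0758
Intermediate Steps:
s = -2583 (s = -203 - 2380 = -2583)
U(E) = -693 + E² - 371*E
t = -40699/110794 (t = -(-2583 - 38116)/(2*(-236637 + 181240)) = -(-40699)/(2*(-55397)) = -(-40699)*(-1)/(2*55397) = -½*40699/55397 = -40699/110794 ≈ -0.36734)
(-391165 + U(178))/(t - 138567) = (-391165 + (-693 + 178² - 371*178))/(-40699/110794 - 138567) = (-391165 + (-693 + 31684 - 66038))/(-15352432897/110794) = (-391165 - 35047)*(-110794/15352432897) = -426212*(-110794/15352432897) = 47221732328/15352432897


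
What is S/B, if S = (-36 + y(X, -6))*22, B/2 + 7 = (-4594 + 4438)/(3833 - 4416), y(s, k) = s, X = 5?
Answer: 198803/3925 ≈ 50.650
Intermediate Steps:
B = -7850/583 (B = -14 + 2*((-4594 + 4438)/(3833 - 4416)) = -14 + 2*(-156/(-583)) = -14 + 2*(-156*(-1/583)) = -14 + 2*(156/583) = -14 + 312/583 = -7850/583 ≈ -13.465)
S = -682 (S = (-36 + 5)*22 = -31*22 = -682)
S/B = -682/(-7850/583) = -682*(-583/7850) = 198803/3925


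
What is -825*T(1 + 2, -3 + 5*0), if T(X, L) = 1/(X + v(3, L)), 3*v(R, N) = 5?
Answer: -2475/14 ≈ -176.79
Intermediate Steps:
v(R, N) = 5/3 (v(R, N) = (⅓)*5 = 5/3)
T(X, L) = 1/(5/3 + X) (T(X, L) = 1/(X + 5/3) = 1/(5/3 + X))
-825*T(1 + 2, -3 + 5*0) = -2475/(5 + 3*(1 + 2)) = -2475/(5 + 3*3) = -2475/(5 + 9) = -2475/14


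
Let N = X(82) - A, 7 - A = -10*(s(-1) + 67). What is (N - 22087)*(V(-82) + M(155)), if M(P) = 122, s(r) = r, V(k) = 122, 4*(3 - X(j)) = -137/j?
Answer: -455193651/82 ≈ -5.5511e+6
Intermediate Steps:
X(j) = 3 + 137/(4*j) (X(j) = 3 - (-137)/(4*j) = 3 + 137/(4*j))
A = 667 (A = 7 - (-10)*(-1 + 67) = 7 - (-10)*66 = 7 - 1*(-660) = 7 + 660 = 667)
N = -217655/328 (N = (3 + (137/4)/82) - 1*667 = (3 + (137/4)*(1/82)) - 667 = (3 + 137/328) - 667 = 1121/328 - 667 = -217655/328 ≈ -663.58)
(N - 22087)*(V(-82) + M(155)) = (-217655/328 - 22087)*(122 + 122) = -7462191/328*244 = -455193651/82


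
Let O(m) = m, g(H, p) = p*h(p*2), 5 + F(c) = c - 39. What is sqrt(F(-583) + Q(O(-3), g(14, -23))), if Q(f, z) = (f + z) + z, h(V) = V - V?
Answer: 3*I*sqrt(70) ≈ 25.1*I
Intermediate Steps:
h(V) = 0
F(c) = -44 + c (F(c) = -5 + (c - 39) = -5 + (-39 + c) = -44 + c)
g(H, p) = 0 (g(H, p) = p*0 = 0)
Q(f, z) = f + 2*z
sqrt(F(-583) + Q(O(-3), g(14, -23))) = sqrt((-44 - 583) + (-3 + 2*0)) = sqrt(-627 + (-3 + 0)) = sqrt(-627 - 3) = sqrt(-630) = 3*I*sqrt(70)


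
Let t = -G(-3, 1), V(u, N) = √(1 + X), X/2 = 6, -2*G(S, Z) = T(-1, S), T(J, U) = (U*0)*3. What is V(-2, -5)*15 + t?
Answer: 15*√13 ≈ 54.083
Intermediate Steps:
T(J, U) = 0 (T(J, U) = 0*3 = 0)
G(S, Z) = 0 (G(S, Z) = -½*0 = 0)
X = 12 (X = 2*6 = 12)
V(u, N) = √13 (V(u, N) = √(1 + 12) = √13)
t = 0 (t = -1*0 = 0)
V(-2, -5)*15 + t = √13*15 + 0 = 15*√13 + 0 = 15*√13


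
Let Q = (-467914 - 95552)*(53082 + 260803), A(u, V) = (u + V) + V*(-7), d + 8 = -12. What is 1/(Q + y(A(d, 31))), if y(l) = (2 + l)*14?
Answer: -1/176863528266 ≈ -5.6541e-12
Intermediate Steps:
d = -20 (d = -8 - 12 = -20)
A(u, V) = u - 6*V (A(u, V) = (V + u) - 7*V = u - 6*V)
y(l) = 28 + 14*l
Q = -176863525410 (Q = -563466*313885 = -176863525410)
1/(Q + y(A(d, 31))) = 1/(-176863525410 + (28 + 14*(-20 - 6*31))) = 1/(-176863525410 + (28 + 14*(-20 - 186))) = 1/(-176863525410 + (28 + 14*(-206))) = 1/(-176863525410 + (28 - 2884)) = 1/(-176863525410 - 2856) = 1/(-176863528266) = -1/176863528266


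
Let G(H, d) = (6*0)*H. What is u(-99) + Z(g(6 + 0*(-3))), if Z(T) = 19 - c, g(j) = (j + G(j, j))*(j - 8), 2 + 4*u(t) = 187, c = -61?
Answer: 505/4 ≈ 126.25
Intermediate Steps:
u(t) = 185/4 (u(t) = -½ + (¼)*187 = -½ + 187/4 = 185/4)
G(H, d) = 0 (G(H, d) = 0*H = 0)
g(j) = j*(-8 + j) (g(j) = (j + 0)*(j - 8) = j*(-8 + j))
Z(T) = 80 (Z(T) = 19 - 1*(-61) = 19 + 61 = 80)
u(-99) + Z(g(6 + 0*(-3))) = 185/4 + 80 = 505/4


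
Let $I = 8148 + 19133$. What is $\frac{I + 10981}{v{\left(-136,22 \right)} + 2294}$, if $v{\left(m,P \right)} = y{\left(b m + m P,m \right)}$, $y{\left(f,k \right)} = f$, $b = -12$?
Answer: $\frac{19131}{467} \approx 40.966$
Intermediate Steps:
$v{\left(m,P \right)} = - 12 m + P m$ ($v{\left(m,P \right)} = - 12 m + m P = - 12 m + P m$)
$I = 27281$
$\frac{I + 10981}{v{\left(-136,22 \right)} + 2294} = \frac{27281 + 10981}{- 136 \left(-12 + 22\right) + 2294} = \frac{38262}{\left(-136\right) 10 + 2294} = \frac{38262}{-1360 + 2294} = \frac{38262}{934} = 38262 \cdot \frac{1}{934} = \frac{19131}{467}$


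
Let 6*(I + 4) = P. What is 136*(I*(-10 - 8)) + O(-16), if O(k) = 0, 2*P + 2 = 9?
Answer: 8364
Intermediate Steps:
P = 7/2 (P = -1 + (1/2)*9 = -1 + 9/2 = 7/2 ≈ 3.5000)
I = -41/12 (I = -4 + (1/6)*(7/2) = -4 + 7/12 = -41/12 ≈ -3.4167)
136*(I*(-10 - 8)) + O(-16) = 136*(-41*(-10 - 8)/12) + 0 = 136*(-41/12*(-18)) + 0 = 136*(123/2) + 0 = 8364 + 0 = 8364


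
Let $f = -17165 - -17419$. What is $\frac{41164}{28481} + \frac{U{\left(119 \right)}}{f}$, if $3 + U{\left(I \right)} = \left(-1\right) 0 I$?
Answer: $\frac{10370213}{7234174} \approx 1.4335$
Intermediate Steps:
$U{\left(I \right)} = -3$ ($U{\left(I \right)} = -3 + \left(-1\right) 0 I = -3 + 0 I = -3 + 0 = -3$)
$f = 254$ ($f = -17165 + 17419 = 254$)
$\frac{41164}{28481} + \frac{U{\left(119 \right)}}{f} = \frac{41164}{28481} - \frac{3}{254} = \frac{10370213}{7234174}$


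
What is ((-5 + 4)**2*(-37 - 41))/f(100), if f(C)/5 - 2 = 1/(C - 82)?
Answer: -1404/185 ≈ -7.5892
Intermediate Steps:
f(C) = 10 + 5/(-82 + C) (f(C) = 10 + 5/(C - 82) = 10 + 5/(-82 + C))
((-5 + 4)**2*(-37 - 41))/f(100) = ((-5 + 4)**2*(-37 - 41))/((5*(-163 + 2*100)/(-82 + 100))) = ((-1)**2*(-78))/((5*(-163 + 200)/18)) = (1*(-78))/((5*(1/18)*37)) = -78/185/18 = -78*18/185 = -1404/185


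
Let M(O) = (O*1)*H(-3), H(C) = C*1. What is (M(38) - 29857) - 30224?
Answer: -60195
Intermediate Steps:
H(C) = C
M(O) = -3*O (M(O) = (O*1)*(-3) = O*(-3) = -3*O)
(M(38) - 29857) - 30224 = (-3*38 - 29857) - 30224 = (-114 - 29857) - 30224 = -29971 - 30224 = -60195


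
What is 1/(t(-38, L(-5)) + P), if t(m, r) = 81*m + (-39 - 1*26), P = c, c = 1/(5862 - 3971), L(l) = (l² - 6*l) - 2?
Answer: -1891/5943412 ≈ -0.00031817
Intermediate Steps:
L(l) = -2 + l² - 6*l
c = 1/1891 ≈ 0.00052882
P = 1/1891 ≈ 0.00052882
t(m, r) = -65 + 81*m (t(m, r) = 81*m + (-39 - 26) = 81*m - 65 = -65 + 81*m)
1/(t(-38, L(-5)) + P) = 1/((-65 + 81*(-38)) + 1/1891) = 1/((-65 - 3078) + 1/1891) = 1/(-3143 + 1/1891) = 1/(-5943412/1891) = -1891/5943412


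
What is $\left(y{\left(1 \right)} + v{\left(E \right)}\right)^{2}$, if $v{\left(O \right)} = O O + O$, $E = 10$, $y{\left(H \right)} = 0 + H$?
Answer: $12321$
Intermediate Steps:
$y{\left(H \right)} = H$
$v{\left(O \right)} = O + O^{2}$ ($v{\left(O \right)} = O^{2} + O = O + O^{2}$)
$\left(y{\left(1 \right)} + v{\left(E \right)}\right)^{2} = \left(1 + 10 \left(1 + 10\right)\right)^{2} = \left(1 + 10 \cdot 11\right)^{2} = \left(1 + 110\right)^{2} = 111^{2} = 12321$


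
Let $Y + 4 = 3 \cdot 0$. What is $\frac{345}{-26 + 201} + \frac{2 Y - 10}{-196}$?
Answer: $\frac{1011}{490} \approx 2.0633$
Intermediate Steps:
$Y = -4$ ($Y = -4 + 3 \cdot 0 = -4 + 0 = -4$)
$\frac{345}{-26 + 201} + \frac{2 Y - 10}{-196} = \frac{345}{-26 + 201} + \frac{2 \left(-4\right) - 10}{-196} = \frac{345}{175} + \left(-8 - 10\right) \left(- \frac{1}{196}\right) = 345 \cdot \frac{1}{175} - - \frac{9}{98} = \frac{69}{35} + \frac{9}{98} = \frac{1011}{490}$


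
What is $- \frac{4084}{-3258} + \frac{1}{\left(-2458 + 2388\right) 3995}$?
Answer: $\frac{571043671}{455549850} \approx 1.2535$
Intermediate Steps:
$- \frac{4084}{-3258} + \frac{1}{\left(-2458 + 2388\right) 3995} = \left(-4084\right) \left(- \frac{1}{3258}\right) + \frac{1}{-70} \cdot \frac{1}{3995} = \frac{2042}{1629} - \frac{1}{279650} = \frac{571043671}{455549850}$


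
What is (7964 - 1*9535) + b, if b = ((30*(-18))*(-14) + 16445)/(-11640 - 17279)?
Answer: -45455754/28919 ≈ -1571.8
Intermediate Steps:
b = -24005/28919 (b = (-540*(-14) + 16445)/(-28919) = (7560 + 16445)*(-1/28919) = 24005*(-1/28919) = -24005/28919 ≈ -0.83008)
(7964 - 1*9535) + b = (7964 - 1*9535) - 24005/28919 = (7964 - 9535) - 24005/28919 = -1571 - 24005/28919 = -45455754/28919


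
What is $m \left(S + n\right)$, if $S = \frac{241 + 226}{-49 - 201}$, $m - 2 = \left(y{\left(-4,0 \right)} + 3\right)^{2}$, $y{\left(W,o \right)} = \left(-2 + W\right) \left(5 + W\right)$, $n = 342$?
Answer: $\frac{935363}{250} \approx 3741.5$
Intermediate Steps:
$m = 11$ ($m = 2 + \left(\left(-10 + \left(-4\right)^{2} + 3 \left(-4\right)\right) + 3\right)^{2} = 2 + \left(\left(-10 + 16 - 12\right) + 3\right)^{2} = 2 + \left(-6 + 3\right)^{2} = 2 + \left(-3\right)^{2} = 2 + 9 = 11$)
$S = - \frac{467}{250}$ ($S = \frac{467}{-250} = 467 \left(- \frac{1}{250}\right) = - \frac{467}{250} \approx -1.868$)
$m \left(S + n\right) = 11 \left(- \frac{467}{250} + 342\right) = 11 \cdot \frac{85033}{250} = \frac{935363}{250}$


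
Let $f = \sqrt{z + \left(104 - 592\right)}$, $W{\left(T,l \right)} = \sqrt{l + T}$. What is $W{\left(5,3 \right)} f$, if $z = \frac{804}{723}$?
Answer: $\frac{4 i \sqrt{14139470}}{241} \approx 62.411 i$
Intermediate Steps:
$W{\left(T,l \right)} = \sqrt{T + l}$
$z = \frac{268}{241}$ ($z = 804 \cdot \frac{1}{723} = \frac{268}{241} \approx 1.112$)
$f = \frac{2 i \sqrt{7069735}}{241}$ ($f = \sqrt{\frac{268}{241} + \left(104 - 592\right)} = \sqrt{\frac{268}{241} - 488} = \sqrt{- \frac{117340}{241}} = \frac{2 i \sqrt{7069735}}{241} \approx 22.066 i$)
$W{\left(5,3 \right)} f = \sqrt{5 + 3} \frac{2 i \sqrt{7069735}}{241} = \sqrt{8} \frac{2 i \sqrt{7069735}}{241} = 2 \sqrt{2} \frac{2 i \sqrt{7069735}}{241} = \frac{4 i \sqrt{14139470}}{241}$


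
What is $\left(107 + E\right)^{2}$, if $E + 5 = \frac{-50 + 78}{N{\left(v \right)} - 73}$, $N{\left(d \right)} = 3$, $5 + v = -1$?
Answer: $\frac{258064}{25} \approx 10323.0$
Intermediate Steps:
$v = -6$ ($v = -5 - 1 = -6$)
$E = - \frac{27}{5}$ ($E = -5 + \frac{-50 + 78}{3 - 73} = -5 + \frac{28}{-70} = -5 + 28 \left(- \frac{1}{70}\right) = -5 - \frac{2}{5} = - \frac{27}{5} \approx -5.4$)
$\left(107 + E\right)^{2} = \left(107 - \frac{27}{5}\right)^{2} = \left(\frac{508}{5}\right)^{2} = \frac{258064}{25}$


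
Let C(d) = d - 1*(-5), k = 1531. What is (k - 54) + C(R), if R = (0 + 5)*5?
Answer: 1507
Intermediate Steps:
R = 25 (R = 5*5 = 25)
C(d) = 5 + d (C(d) = d + 5 = 5 + d)
(k - 54) + C(R) = (1531 - 54) + (5 + 25) = 1477 + 30 = 1507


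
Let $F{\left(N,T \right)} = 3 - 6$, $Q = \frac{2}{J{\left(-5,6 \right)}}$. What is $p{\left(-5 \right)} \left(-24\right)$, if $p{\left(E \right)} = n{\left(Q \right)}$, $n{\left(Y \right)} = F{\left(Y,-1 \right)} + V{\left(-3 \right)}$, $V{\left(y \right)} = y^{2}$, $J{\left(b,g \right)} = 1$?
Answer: $-144$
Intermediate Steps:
$Q = 2$ ($Q = \frac{2}{1} = 2 \cdot 1 = 2$)
$F{\left(N,T \right)} = -3$ ($F{\left(N,T \right)} = 3 - 6 = -3$)
$n{\left(Y \right)} = 6$ ($n{\left(Y \right)} = -3 + \left(-3\right)^{2} = -3 + 9 = 6$)
$p{\left(E \right)} = 6$
$p{\left(-5 \right)} \left(-24\right) = 6 \left(-24\right) = -144$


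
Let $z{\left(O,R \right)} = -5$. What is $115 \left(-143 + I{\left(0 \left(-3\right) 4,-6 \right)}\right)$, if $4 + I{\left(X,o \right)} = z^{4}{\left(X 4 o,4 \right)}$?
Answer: $54970$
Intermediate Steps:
$I{\left(X,o \right)} = 621$ ($I{\left(X,o \right)} = -4 + \left(-5\right)^{4} = -4 + 625 = 621$)
$115 \left(-143 + I{\left(0 \left(-3\right) 4,-6 \right)}\right) = 115 \left(-143 + 621\right) = 115 \cdot 478 = 54970$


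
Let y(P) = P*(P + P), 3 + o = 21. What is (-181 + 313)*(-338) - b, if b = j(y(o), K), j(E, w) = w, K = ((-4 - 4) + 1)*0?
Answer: -44616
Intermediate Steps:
o = 18 (o = -3 + 21 = 18)
K = 0 (K = (-8 + 1)*0 = -7*0 = 0)
y(P) = 2*P² (y(P) = P*(2*P) = 2*P²)
b = 0
(-181 + 313)*(-338) - b = (-181 + 313)*(-338) - 1*0 = 132*(-338) + 0 = -44616 + 0 = -44616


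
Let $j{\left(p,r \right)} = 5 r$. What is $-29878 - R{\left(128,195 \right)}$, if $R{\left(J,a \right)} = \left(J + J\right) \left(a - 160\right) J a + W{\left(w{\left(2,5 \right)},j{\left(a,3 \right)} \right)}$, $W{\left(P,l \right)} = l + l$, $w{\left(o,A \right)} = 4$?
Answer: $-223671508$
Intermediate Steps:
$W{\left(P,l \right)} = 2 l$
$R{\left(J,a \right)} = 30 + 2 a J^{2} \left(-160 + a\right)$ ($R{\left(J,a \right)} = \left(J + J\right) \left(a - 160\right) J a + 2 \cdot 5 \cdot 3 = 2 J \left(-160 + a\right) J a + 2 \cdot 15 = 2 J \left(-160 + a\right) J a + 30 = 2 J^{2} \left(-160 + a\right) a + 30 = 2 a J^{2} \left(-160 + a\right) + 30 = 30 + 2 a J^{2} \left(-160 + a\right)$)
$-29878 - R{\left(128,195 \right)} = -29878 - \left(30 - 62400 \cdot 128^{2} + 2 \cdot 128^{2} \cdot 195^{2}\right) = -29878 - \left(30 - 62400 \cdot 16384 + 2 \cdot 16384 \cdot 38025\right) = -29878 - \left(30 - 1022361600 + 1246003200\right) = -29878 - 223641630 = -223671508$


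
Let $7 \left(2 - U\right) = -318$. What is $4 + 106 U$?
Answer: $\frac{35220}{7} \approx 5031.4$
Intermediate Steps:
$U = \frac{332}{7}$ ($U = 2 - - \frac{318}{7} = 2 + \frac{318}{7} = \frac{332}{7} \approx 47.429$)
$4 + 106 U = 4 + 106 \cdot \frac{332}{7} = 4 + \frac{35192}{7} = \frac{35220}{7}$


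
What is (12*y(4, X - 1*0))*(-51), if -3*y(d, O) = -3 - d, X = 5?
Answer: -1428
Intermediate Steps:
y(d, O) = 1 + d/3 (y(d, O) = -(-3 - d)/3 = 1 + d/3)
(12*y(4, X - 1*0))*(-51) = (12*(1 + (⅓)*4))*(-51) = (12*(1 + 4/3))*(-51) = (12*(7/3))*(-51) = 28*(-51) = -1428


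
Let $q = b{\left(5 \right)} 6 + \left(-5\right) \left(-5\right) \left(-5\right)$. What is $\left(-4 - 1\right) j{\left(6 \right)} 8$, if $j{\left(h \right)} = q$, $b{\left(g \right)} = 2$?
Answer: $4520$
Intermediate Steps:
$q = -113$ ($q = 2 \cdot 6 + \left(-5\right) \left(-5\right) \left(-5\right) = 12 + 25 \left(-5\right) = 12 - 125 = -113$)
$j{\left(h \right)} = -113$
$\left(-4 - 1\right) j{\left(6 \right)} 8 = \left(-4 - 1\right) \left(-113\right) 8 = \left(-5\right) \left(-113\right) 8 = 565 \cdot 8 = 4520$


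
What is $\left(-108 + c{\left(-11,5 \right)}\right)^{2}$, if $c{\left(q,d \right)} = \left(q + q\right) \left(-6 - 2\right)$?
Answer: $4624$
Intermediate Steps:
$c{\left(q,d \right)} = - 16 q$ ($c{\left(q,d \right)} = 2 q \left(-8\right) = - 16 q$)
$\left(-108 + c{\left(-11,5 \right)}\right)^{2} = \left(-108 - -176\right)^{2} = \left(-108 + 176\right)^{2} = 68^{2} = 4624$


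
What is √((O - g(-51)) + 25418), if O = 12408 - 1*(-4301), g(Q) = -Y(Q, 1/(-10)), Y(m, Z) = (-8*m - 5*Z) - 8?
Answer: √170110/2 ≈ 206.22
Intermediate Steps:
Y(m, Z) = -8 - 8*m - 5*Z
g(Q) = 15/2 + 8*Q (g(Q) = -(-8 - 8*Q - 5/(-10)) = -(-8 - 8*Q - 5*(-1)/10) = -(-8 - 8*Q - 5*(-⅒)) = -(-8 - 8*Q + ½) = -(-15/2 - 8*Q) = 15/2 + 8*Q)
O = 16709 (O = 12408 + 4301 = 16709)
√((O - g(-51)) + 25418) = √((16709 - (15/2 + 8*(-51))) + 25418) = √((16709 - (15/2 - 408)) + 25418) = √((16709 - 1*(-801/2)) + 25418) = √((16709 + 801/2) + 25418) = √(34219/2 + 25418) = √(85055/2) = √170110/2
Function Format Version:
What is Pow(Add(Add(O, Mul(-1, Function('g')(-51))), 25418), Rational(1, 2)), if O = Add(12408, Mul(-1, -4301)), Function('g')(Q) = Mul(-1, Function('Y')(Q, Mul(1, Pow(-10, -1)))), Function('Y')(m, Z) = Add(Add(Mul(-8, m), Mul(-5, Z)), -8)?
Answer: Mul(Rational(1, 2), Pow(170110, Rational(1, 2))) ≈ 206.22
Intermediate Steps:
Function('Y')(m, Z) = Add(-8, Mul(-8, m), Mul(-5, Z))
Function('g')(Q) = Add(Rational(15, 2), Mul(8, Q)) (Function('g')(Q) = Mul(-1, Add(-8, Mul(-8, Q), Mul(-5, Mul(1, Pow(-10, -1))))) = Mul(-1, Add(-8, Mul(-8, Q), Mul(-5, Mul(1, Rational(-1, 10))))) = Mul(-1, Add(-8, Mul(-8, Q), Mul(-5, Rational(-1, 10)))) = Mul(-1, Add(-8, Mul(-8, Q), Rational(1, 2))) = Mul(-1, Add(Rational(-15, 2), Mul(-8, Q))) = Add(Rational(15, 2), Mul(8, Q)))
O = 16709 (O = Add(12408, 4301) = 16709)
Pow(Add(Add(O, Mul(-1, Function('g')(-51))), 25418), Rational(1, 2)) = Pow(Add(Add(16709, Mul(-1, Add(Rational(15, 2), Mul(8, -51)))), 25418), Rational(1, 2)) = Pow(Add(Add(16709, Mul(-1, Add(Rational(15, 2), -408))), 25418), Rational(1, 2)) = Pow(Add(Add(16709, Mul(-1, Rational(-801, 2))), 25418), Rational(1, 2)) = Pow(Add(Add(16709, Rational(801, 2)), 25418), Rational(1, 2)) = Pow(Add(Rational(34219, 2), 25418), Rational(1, 2)) = Pow(Rational(85055, 2), Rational(1, 2)) = Mul(Rational(1, 2), Pow(170110, Rational(1, 2)))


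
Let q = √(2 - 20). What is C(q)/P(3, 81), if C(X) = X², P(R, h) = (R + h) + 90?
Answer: -3/29 ≈ -0.10345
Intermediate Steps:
P(R, h) = 90 + R + h
q = 3*I*√2 (q = √(-18) = 3*I*√2 ≈ 4.2426*I)
C(q)/P(3, 81) = (3*I*√2)²/(90 + 3 + 81) = -18/174 = -18*1/174 = -3/29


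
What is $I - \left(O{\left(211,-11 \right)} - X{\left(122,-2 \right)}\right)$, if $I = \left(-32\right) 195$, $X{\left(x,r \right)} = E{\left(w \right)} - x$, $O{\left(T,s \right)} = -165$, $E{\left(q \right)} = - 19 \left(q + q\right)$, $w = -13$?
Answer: $-5703$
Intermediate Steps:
$E{\left(q \right)} = - 38 q$ ($E{\left(q \right)} = - 19 \cdot 2 q = - 38 q$)
$X{\left(x,r \right)} = 494 - x$ ($X{\left(x,r \right)} = \left(-38\right) \left(-13\right) - x = 494 - x$)
$I = -6240$
$I - \left(O{\left(211,-11 \right)} - X{\left(122,-2 \right)}\right) = -6240 - \left(-165 - \left(494 - 122\right)\right) = -6240 - \left(-165 - 372\right) = -6240 - -537 = -6240 + 537 = -5703$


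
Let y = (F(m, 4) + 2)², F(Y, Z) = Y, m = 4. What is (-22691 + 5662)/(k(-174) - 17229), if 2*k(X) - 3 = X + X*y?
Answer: 34058/40893 ≈ 0.83286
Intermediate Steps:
y = 36 (y = (4 + 2)² = 6² = 36)
k(X) = 3/2 + 37*X/2 (k(X) = 3/2 + (X + X*36)/2 = 3/2 + (X + 36*X)/2 = 3/2 + (37*X)/2 = 3/2 + 37*X/2)
(-22691 + 5662)/(k(-174) - 17229) = (-22691 + 5662)/((3/2 + (37/2)*(-174)) - 17229) = -17029/((3/2 - 3219) - 17229) = -17029/(-6435/2 - 17229) = -17029/(-40893/2) = -17029*(-2/40893) = 34058/40893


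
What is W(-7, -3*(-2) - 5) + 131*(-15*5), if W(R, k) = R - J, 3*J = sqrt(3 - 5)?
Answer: -9832 - I*sqrt(2)/3 ≈ -9832.0 - 0.4714*I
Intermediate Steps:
J = I*sqrt(2)/3 (J = sqrt(3 - 5)/3 = sqrt(-2)/3 = (I*sqrt(2))/3 = I*sqrt(2)/3 ≈ 0.4714*I)
W(R, k) = R - I*sqrt(2)/3
W(-7, -3*(-2) - 5) + 131*(-15*5) = (-7 - I*sqrt(2)/3) + 131*(-15*5) = (-7 - I*sqrt(2)/3) + 131*(-75) = (-7 - I*sqrt(2)/3) - 9825 = -9832 - I*sqrt(2)/3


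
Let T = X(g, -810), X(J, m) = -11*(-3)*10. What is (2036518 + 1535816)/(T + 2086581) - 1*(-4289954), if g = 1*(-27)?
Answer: 994750640492/231879 ≈ 4.2900e+6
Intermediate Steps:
g = -27
X(J, m) = 330 (X(J, m) = 33*10 = 330)
T = 330
(2036518 + 1535816)/(T + 2086581) - 1*(-4289954) = (2036518 + 1535816)/(330 + 2086581) - 1*(-4289954) = 3572334/2086911 + 4289954 = 3572334*(1/2086911) + 4289954 = 396926/231879 + 4289954 = 994750640492/231879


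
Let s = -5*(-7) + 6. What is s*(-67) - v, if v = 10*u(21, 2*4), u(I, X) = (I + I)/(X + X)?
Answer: -11093/4 ≈ -2773.3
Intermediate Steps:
s = 41 (s = 35 + 6 = 41)
u(I, X) = I/X (u(I, X) = (2*I)/((2*X)) = (2*I)*(1/(2*X)) = I/X)
v = 105/4 (v = 10*(21/((2*4))) = 10*(21/8) = 105/4 ≈ 26.250)
s*(-67) - v = 41*(-67) - 1*105/4 = -2747 - 105/4 = -11093/4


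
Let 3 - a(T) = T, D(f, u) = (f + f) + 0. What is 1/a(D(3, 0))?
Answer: -⅓ ≈ -0.33333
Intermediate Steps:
D(f, u) = 2*f (D(f, u) = 2*f + 0 = 2*f)
a(T) = 3 - T
1/a(D(3, 0)) = 1/(3 - 2*3) = 1/(3 - 1*6) = 1/(3 - 6) = 1/(-3) = -⅓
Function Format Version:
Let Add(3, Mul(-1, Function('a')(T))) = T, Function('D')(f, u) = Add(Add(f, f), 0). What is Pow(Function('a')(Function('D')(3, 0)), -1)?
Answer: Rational(-1, 3) ≈ -0.33333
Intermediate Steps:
Function('D')(f, u) = Mul(2, f) (Function('D')(f, u) = Add(Mul(2, f), 0) = Mul(2, f))
Function('a')(T) = Add(3, Mul(-1, T))
Pow(Function('a')(Function('D')(3, 0)), -1) = Pow(Add(3, Mul(-1, Mul(2, 3))), -1) = Pow(Add(3, Mul(-1, 6)), -1) = Pow(Add(3, -6), -1) = Pow(-3, -1) = Rational(-1, 3)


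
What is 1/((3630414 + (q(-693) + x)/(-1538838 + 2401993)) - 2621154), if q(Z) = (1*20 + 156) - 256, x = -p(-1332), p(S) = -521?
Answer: 863155/871147815741 ≈ 9.9083e-7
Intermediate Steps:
x = 521 (x = -1*(-521) = 521)
q(Z) = -80 (q(Z) = (20 + 156) - 256 = 176 - 256 = -80)
1/((3630414 + (q(-693) + x)/(-1538838 + 2401993)) - 2621154) = 1/((3630414 + (-80 + 521)/(-1538838 + 2401993)) - 2621154) = 1/((3630414 + 441/863155) - 2621154) = 1/(3133609996611/863155 - 2621154) = 1/(871147815741/863155) = 863155/871147815741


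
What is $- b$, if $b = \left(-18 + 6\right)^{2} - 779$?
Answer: $635$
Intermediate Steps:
$b = -635$ ($b = \left(-12\right)^{2} - 779 = 144 - 779 = -635$)
$- b = \left(-1\right) \left(-635\right) = 635$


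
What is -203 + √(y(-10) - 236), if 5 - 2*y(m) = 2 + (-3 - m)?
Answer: -203 + I*√238 ≈ -203.0 + 15.427*I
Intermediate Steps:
y(m) = 3 + m/2 (y(m) = 5/2 - (2 + (-3 - m))/2 = 5/2 - (-1 - m)/2 = 5/2 + (½ + m/2) = 3 + m/2)
-203 + √(y(-10) - 236) = -203 + √((3 + (½)*(-10)) - 236) = -203 + √((3 - 5) - 236) = -203 + √(-2 - 236) = -203 + √(-238) = -203 + I*√238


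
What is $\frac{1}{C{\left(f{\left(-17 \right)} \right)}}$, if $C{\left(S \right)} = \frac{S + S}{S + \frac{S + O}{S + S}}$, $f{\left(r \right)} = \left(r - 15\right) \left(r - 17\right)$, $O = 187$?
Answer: $\frac{139339}{278528} \approx 0.50027$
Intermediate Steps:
$f{\left(r \right)} = \left(-17 + r\right) \left(-15 + r\right)$ ($f{\left(r \right)} = \left(-15 + r\right) \left(-17 + r\right) = \left(-17 + r\right) \left(-15 + r\right)$)
$C{\left(S \right)} = \frac{2 S}{S + \frac{187 + S}{2 S}}$ ($C{\left(S \right)} = \frac{S + S}{S + \frac{S + 187}{S + S}} = \frac{2 S}{S + \frac{187 + S}{2 S}}$)
$\frac{1}{C{\left(f{\left(-17 \right)} \right)}} = \frac{1}{4 \left(255 + \left(-17\right)^{2} - -544\right)^{2} \frac{1}{187 + \left(255 + \left(-17\right)^{2} - -544\right) + 2 \left(255 + \left(-17\right)^{2} - -544\right)^{2}}} = \frac{1}{4 \left(255 + 289 + 544\right)^{2} \frac{1}{187 + \left(255 + 289 + 544\right) + 2 \left(255 + 289 + 544\right)^{2}}} = \frac{1}{4 \cdot 1088^{2} \frac{1}{187 + 1088 + 2 \cdot 1088^{2}}} = \frac{1}{4 \cdot 1183744 \frac{1}{187 + 1088 + 2 \cdot 1183744}} = \frac{1}{4 \cdot 1183744 \frac{1}{187 + 1088 + 2367488}} = \frac{1}{4 \cdot 1183744 \cdot \frac{1}{2368763}} = \frac{1}{\frac{278528}{139339}} = \frac{139339}{278528}$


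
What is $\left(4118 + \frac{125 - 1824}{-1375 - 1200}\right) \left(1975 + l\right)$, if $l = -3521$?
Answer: $- \frac{16396178754}{2575} \approx -6.3674 \cdot 10^{6}$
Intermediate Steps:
$\left(4118 + \frac{125 - 1824}{-1375 - 1200}\right) \left(1975 + l\right) = \left(4118 + \frac{125 - 1824}{-1375 - 1200}\right) \left(1975 - 3521\right) = \left(4118 - \frac{1699}{-2575}\right) \left(-1546\right) = \left(4118 - - \frac{1699}{2575}\right) \left(-1546\right) = \left(4118 + \frac{1699}{2575}\right) \left(-1546\right) = \frac{10605549}{2575} \left(-1546\right) = - \frac{16396178754}{2575}$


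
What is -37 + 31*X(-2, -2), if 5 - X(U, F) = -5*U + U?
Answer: -130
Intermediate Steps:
X(U, F) = 5 + 4*U (X(U, F) = 5 - (-5*U + U) = 5 - (-4)*U = 5 + 4*U)
-37 + 31*X(-2, -2) = -37 + 31*(5 + 4*(-2)) = -37 + 31*(5 - 8) = -37 + 31*(-3) = -37 - 93 = -130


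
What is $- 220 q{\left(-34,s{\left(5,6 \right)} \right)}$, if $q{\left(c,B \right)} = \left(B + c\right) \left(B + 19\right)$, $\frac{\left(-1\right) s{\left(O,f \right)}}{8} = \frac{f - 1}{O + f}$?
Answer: $\frac{1399320}{11} \approx 1.2721 \cdot 10^{5}$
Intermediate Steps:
$s{\left(O,f \right)} = - \frac{8 \left(-1 + f\right)}{O + f}$ ($s{\left(O,f \right)} = - 8 \frac{f - 1}{O + f} = - 8 \frac{-1 + f}{O + f} = - \frac{8 \left(-1 + f\right)}{O + f}$)
$q{\left(c,B \right)} = \left(19 + B\right) \left(B + c\right)$ ($q{\left(c,B \right)} = \left(B + c\right) \left(19 + B\right) = \left(19 + B\right) \left(B + c\right)$)
$- 220 q{\left(-34,s{\left(5,6 \right)} \right)} = - 220 \left(\left(\frac{8 \left(1 - 6\right)}{5 + 6}\right)^{2} + 19 \frac{8 \left(1 - 6\right)}{5 + 6} + 19 \left(-34\right) + \frac{8 \left(1 - 6\right)}{5 + 6} \left(-34\right)\right) = - 220 \left(\left(\frac{8 \left(1 - 6\right)}{11}\right)^{2} + 19 \frac{8 \left(1 - 6\right)}{11} - 646 + \frac{8 \left(1 - 6\right)}{11} \left(-34\right)\right) = - 220 \left(\left(8 \cdot \frac{1}{11} \left(-5\right)\right)^{2} + 19 \cdot 8 \cdot \frac{1}{11} \left(-5\right) - 646 + 8 \cdot \frac{1}{11} \left(-5\right) \left(-34\right)\right) = - 220 \left(\left(- \frac{40}{11}\right)^{2} + 19 \left(- \frac{40}{11}\right) - 646 - - \frac{1360}{11}\right) = - 220 \left(\frac{1600}{121} - \frac{760}{11} - 646 + \frac{1360}{11}\right) = \left(-220\right) \left(- \frac{69966}{121}\right) = \frac{1399320}{11}$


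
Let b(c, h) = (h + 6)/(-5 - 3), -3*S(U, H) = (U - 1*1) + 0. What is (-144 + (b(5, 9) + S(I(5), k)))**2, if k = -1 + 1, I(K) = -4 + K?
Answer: 1361889/64 ≈ 21280.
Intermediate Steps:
k = 0
S(U, H) = 1/3 - U/3 (S(U, H) = -((U - 1*1) + 0)/3 = -((U - 1) + 0)/3 = -((-1 + U) + 0)/3 = -(-1 + U)/3 = 1/3 - U/3)
b(c, h) = -3/4 - h/8 (b(c, h) = (6 + h)/(-8) = (6 + h)*(-1/8) = -3/4 - h/8)
(-144 + (b(5, 9) + S(I(5), k)))**2 = (-144 + ((-3/4 - 1/8*9) + (1/3 - (-4 + 5)/3)))**2 = (-144 + ((-3/4 - 9/8) + (1/3 - 1/3*1)))**2 = (-144 + (-15/8 + (1/3 - 1/3)))**2 = (-144 + (-15/8 + 0))**2 = (-144 - 15/8)**2 = (-1167/8)**2 = 1361889/64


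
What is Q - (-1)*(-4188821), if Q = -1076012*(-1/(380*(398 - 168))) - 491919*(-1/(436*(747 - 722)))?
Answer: -19952337458043/4763300 ≈ -4.1888e+6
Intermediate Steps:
Q = 273611257/4763300 (Q = -1076012/(230*(-380)) - 491919/((-436*25)) = -1076012/(-87400) - 491919/(-10900) = -1076012*(-1/87400) - 491919*(-1/10900) = 269003/21850 + 491919/10900 = 273611257/4763300 ≈ 57.442)
Q - (-1)*(-4188821) = 273611257/4763300 - (-1)*(-4188821) = 273611257/4763300 - 1*4188821 = 273611257/4763300 - 4188821 = -19952337458043/4763300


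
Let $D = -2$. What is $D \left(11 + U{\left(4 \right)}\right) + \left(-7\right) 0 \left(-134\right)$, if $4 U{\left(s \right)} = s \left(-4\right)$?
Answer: $-14$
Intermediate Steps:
$U{\left(s \right)} = - s$ ($U{\left(s \right)} = \frac{s \left(-4\right)}{4} = \frac{\left(-4\right) s}{4} = - s$)
$D \left(11 + U{\left(4 \right)}\right) + \left(-7\right) 0 \left(-134\right) = - 2 \left(11 - 4\right) + \left(-7\right) 0 \left(-134\right) = - 2 \left(11 - 4\right) + 0 \left(-134\right) = \left(-2\right) 7 + 0 = -14 + 0 = -14$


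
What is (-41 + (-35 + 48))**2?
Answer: 784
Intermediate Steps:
(-41 + (-35 + 48))**2 = (-41 + 13)**2 = (-28)**2 = 784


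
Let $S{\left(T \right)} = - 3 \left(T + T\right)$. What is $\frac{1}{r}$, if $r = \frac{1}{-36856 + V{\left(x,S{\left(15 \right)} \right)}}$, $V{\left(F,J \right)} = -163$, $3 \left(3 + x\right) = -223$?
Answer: $-37019$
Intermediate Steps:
$x = - \frac{232}{3}$ ($x = -3 + \frac{1}{3} \left(-223\right) = -3 - \frac{223}{3} = - \frac{232}{3} \approx -77.333$)
$S{\left(T \right)} = - 6 T$ ($S{\left(T \right)} = - 3 \cdot 2 T = - 6 T$)
$r = - \frac{1}{37019}$ ($r = \frac{1}{-36856 - 163} = \frac{1}{-37019} = - \frac{1}{37019} \approx -2.7013 \cdot 10^{-5}$)
$\frac{1}{r} = \frac{1}{- \frac{1}{37019}} = -37019$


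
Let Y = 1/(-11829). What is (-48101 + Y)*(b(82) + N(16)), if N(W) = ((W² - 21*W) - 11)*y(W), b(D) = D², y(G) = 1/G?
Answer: -10193681761315/31544 ≈ -3.2316e+8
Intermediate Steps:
Y = -1/11829 ≈ -8.4538e-5
N(W) = (-11 + W² - 21*W)/W (N(W) = ((W² - 21*W) - 11)/W = (-11 + W² - 21*W)/W)
(-48101 + Y)*(b(82) + N(16)) = (-48101 - 1/11829)*(82² + (-21 + 16 - 11/16)) = -568986730*(6724 + (-21 + 16 - 11*1/16))/11829 = -568986730*(6724 + (-21 + 16 - 11/16))/11829 = -568986730*(6724 - 91/16)/11829 = -568986730/11829*107493/16 = -10193681761315/31544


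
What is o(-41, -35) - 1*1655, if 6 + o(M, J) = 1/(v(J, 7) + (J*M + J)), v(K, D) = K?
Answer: -2267264/1365 ≈ -1661.0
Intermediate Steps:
o(M, J) = -6 + 1/(2*J + J*M) (o(M, J) = -6 + 1/(J + (J*M + J)) = -6 + 1/(J + (J + J*M)) = -6 + 1/(2*J + J*M))
o(-41, -35) - 1*1655 = (1 - 12*(-35) - 6*(-35)*(-41))/((-35)*(2 - 41)) - 1*1655 = -1/35*(1 + 420 - 8610)/(-39) - 1655 = -1/35*(-1/39)*(-8189) - 1655 = -8189/1365 - 1655 = -2267264/1365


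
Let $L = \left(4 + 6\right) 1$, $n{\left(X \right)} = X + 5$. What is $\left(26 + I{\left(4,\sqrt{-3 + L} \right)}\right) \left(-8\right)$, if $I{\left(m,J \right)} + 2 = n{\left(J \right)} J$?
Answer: $-248 - 40 \sqrt{7} \approx -353.83$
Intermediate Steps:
$n{\left(X \right)} = 5 + X$
$L = 10$ ($L = 10 \cdot 1 = 10$)
$I{\left(m,J \right)} = -2 + J \left(5 + J\right)$ ($I{\left(m,J \right)} = -2 + \left(5 + J\right) J = -2 + J \left(5 + J\right)$)
$\left(26 + I{\left(4,\sqrt{-3 + L} \right)}\right) \left(-8\right) = \left(26 - \left(2 - \sqrt{-3 + 10} \left(5 + \sqrt{-3 + 10}\right)\right)\right) \left(-8\right) = \left(26 - \left(2 - \sqrt{7} \left(5 + \sqrt{7}\right)\right)\right) \left(-8\right) = \left(24 + \sqrt{7} \left(5 + \sqrt{7}\right)\right) \left(-8\right) = -192 - 8 \sqrt{7} \left(5 + \sqrt{7}\right)$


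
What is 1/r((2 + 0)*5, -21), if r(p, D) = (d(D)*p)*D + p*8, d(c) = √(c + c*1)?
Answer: 2/46465 + 21*I*√42/185860 ≈ 4.3043e-5 + 0.00073225*I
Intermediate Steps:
d(c) = √2*√c (d(c) = √(c + c) = √(2*c) = √2*√c)
r(p, D) = 8*p + p*√2*D^(3/2) (r(p, D) = ((√2*√D)*p)*D + p*8 = (p*√2*√D)*D + 8*p = p*√2*D^(3/2) + 8*p = 8*p + p*√2*D^(3/2))
1/r((2 + 0)*5, -21) = 1/(((2 + 0)*5)*(8 + √2*(-21)^(3/2))) = 1/((2*5)*(8 + √2*(-21*I*√21))) = 1/(10*(8 - 21*I*√42)) = 1/(80 - 210*I*√42)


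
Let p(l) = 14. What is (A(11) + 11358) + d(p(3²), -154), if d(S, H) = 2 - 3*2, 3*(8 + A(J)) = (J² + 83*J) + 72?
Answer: 35144/3 ≈ 11715.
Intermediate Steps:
A(J) = 16 + J²/3 + 83*J/3 (A(J) = -8 + ((J² + 83*J) + 72)/3 = -8 + (72 + J² + 83*J)/3 = -8 + (24 + J²/3 + 83*J/3) = 16 + J²/3 + 83*J/3)
d(S, H) = -4 (d(S, H) = 2 - 6 = -4)
(A(11) + 11358) + d(p(3²), -154) = ((16 + (⅓)*11² + (83/3)*11) + 11358) - 4 = ((16 + (⅓)*121 + 913/3) + 11358) - 4 = ((16 + 121/3 + 913/3) + 11358) - 4 = (1082/3 + 11358) - 4 = 35156/3 - 4 = 35144/3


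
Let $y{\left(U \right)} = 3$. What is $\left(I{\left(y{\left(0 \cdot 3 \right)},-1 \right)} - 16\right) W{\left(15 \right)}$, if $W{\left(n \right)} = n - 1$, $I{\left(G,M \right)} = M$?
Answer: $-238$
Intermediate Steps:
$W{\left(n \right)} = -1 + n$
$\left(I{\left(y{\left(0 \cdot 3 \right)},-1 \right)} - 16\right) W{\left(15 \right)} = \left(-1 - 16\right) \left(-1 + 15\right) = \left(-17\right) 14 = -238$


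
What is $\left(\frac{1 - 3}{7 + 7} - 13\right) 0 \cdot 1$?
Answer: $0$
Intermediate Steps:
$\left(\frac{1 - 3}{7 + 7} - 13\right) 0 \cdot 1 = \left(- \frac{2}{14} - 13\right) 0 = \left(\left(-2\right) \frac{1}{14} - 13\right) 0 = \left(- \frac{1}{7} - 13\right) 0 = \left(- \frac{92}{7}\right) 0 = 0$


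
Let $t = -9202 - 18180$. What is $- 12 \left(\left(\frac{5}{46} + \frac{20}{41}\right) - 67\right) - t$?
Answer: $\frac{26572648}{943} \approx 28179.0$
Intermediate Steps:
$t = -27382$
$- 12 \left(\left(\frac{5}{46} + \frac{20}{41}\right) - 67\right) - t = - 12 \left(\left(\frac{5}{46} + \frac{20}{41}\right) - 67\right) - -27382 = - 12 \left(\left(5 \cdot \frac{1}{46} + 20 \cdot \frac{1}{41}\right) - 67\right) + 27382 = - 12 \left(\left(\frac{5}{46} + \frac{20}{41}\right) - 67\right) + 27382 = - 12 \left(\frac{1125}{1886} - 67\right) + 27382 = \left(-12\right) \left(- \frac{125237}{1886}\right) + 27382 = \frac{751422}{943} + 27382 = \frac{26572648}{943}$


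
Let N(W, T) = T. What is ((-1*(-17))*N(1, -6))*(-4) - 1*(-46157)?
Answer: 46565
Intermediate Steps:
((-1*(-17))*N(1, -6))*(-4) - 1*(-46157) = (-1*(-17)*(-6))*(-4) - 1*(-46157) = (17*(-6))*(-4) + 46157 = -102*(-4) + 46157 = 408 + 46157 = 46565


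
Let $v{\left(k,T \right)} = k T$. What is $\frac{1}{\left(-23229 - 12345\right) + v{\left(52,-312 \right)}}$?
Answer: $- \frac{1}{51798} \approx -1.9306 \cdot 10^{-5}$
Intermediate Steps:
$v{\left(k,T \right)} = T k$
$\frac{1}{\left(-23229 - 12345\right) + v{\left(52,-312 \right)}} = \frac{1}{\left(-23229 - 12345\right) - 16224} = \frac{1}{-35574 - 16224} = \frac{1}{-51798} = - \frac{1}{51798}$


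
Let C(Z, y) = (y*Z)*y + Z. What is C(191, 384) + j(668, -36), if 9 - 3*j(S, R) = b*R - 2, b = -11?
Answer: 84492476/3 ≈ 2.8164e+7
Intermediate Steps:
C(Z, y) = Z + Z*y² (C(Z, y) = (Z*y)*y + Z = Z*y² + Z = Z + Z*y²)
j(S, R) = 11/3 + 11*R/3 (j(S, R) = 3 - (-11*R - 2)/3 = 3 - (-2 - 11*R)/3 = 3 + (⅔ + 11*R/3) = 11/3 + 11*R/3)
C(191, 384) + j(668, -36) = 191*(1 + 384²) + (11/3 + (11/3)*(-36)) = 191*(1 + 147456) + (11/3 - 132) = 191*147457 - 385/3 = 28164287 - 385/3 = 84492476/3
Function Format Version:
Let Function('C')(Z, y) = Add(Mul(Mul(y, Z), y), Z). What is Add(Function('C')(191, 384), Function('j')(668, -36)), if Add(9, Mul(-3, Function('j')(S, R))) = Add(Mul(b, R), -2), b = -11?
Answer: Rational(84492476, 3) ≈ 2.8164e+7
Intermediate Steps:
Function('C')(Z, y) = Add(Z, Mul(Z, Pow(y, 2))) (Function('C')(Z, y) = Add(Mul(Mul(Z, y), y), Z) = Add(Mul(Z, Pow(y, 2)), Z) = Add(Z, Mul(Z, Pow(y, 2))))
Function('j')(S, R) = Add(Rational(11, 3), Mul(Rational(11, 3), R)) (Function('j')(S, R) = Add(3, Mul(Rational(-1, 3), Add(Mul(-11, R), -2))) = Add(3, Mul(Rational(-1, 3), Add(-2, Mul(-11, R)))) = Add(3, Add(Rational(2, 3), Mul(Rational(11, 3), R))) = Add(Rational(11, 3), Mul(Rational(11, 3), R)))
Add(Function('C')(191, 384), Function('j')(668, -36)) = Add(Mul(191, Add(1, Pow(384, 2))), Add(Rational(11, 3), Mul(Rational(11, 3), -36))) = Add(Mul(191, Add(1, 147456)), Add(Rational(11, 3), -132)) = Add(Mul(191, 147457), Rational(-385, 3)) = Add(28164287, Rational(-385, 3)) = Rational(84492476, 3)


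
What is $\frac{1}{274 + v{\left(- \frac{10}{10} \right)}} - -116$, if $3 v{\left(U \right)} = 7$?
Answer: $\frac{96167}{829} \approx 116.0$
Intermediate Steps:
$v{\left(U \right)} = \frac{7}{3}$ ($v{\left(U \right)} = \frac{1}{3} \cdot 7 = \frac{7}{3}$)
$\frac{1}{274 + v{\left(- \frac{10}{10} \right)}} - -116 = \frac{1}{274 + \frac{7}{3}} - -116 = \frac{1}{\frac{829}{3}} + 116 = \frac{3}{829} + 116 = \frac{96167}{829}$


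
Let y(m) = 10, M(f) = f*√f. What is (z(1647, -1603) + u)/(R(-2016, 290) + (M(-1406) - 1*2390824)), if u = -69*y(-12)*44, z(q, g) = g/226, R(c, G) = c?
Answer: 2052746548115/161829071190702 - 4824662989*I*√1406/647316284762808 ≈ 0.012685 - 0.00027948*I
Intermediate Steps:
M(f) = f^(3/2)
z(q, g) = g/226 (z(q, g) = g*(1/226) = g/226)
u = -30360 (u = -69*10*44 = -690*44 = -30360)
(z(1647, -1603) + u)/(R(-2016, 290) + (M(-1406) - 1*2390824)) = ((1/226)*(-1603) - 30360)/(-2016 + ((-1406)^(3/2) - 1*2390824)) = (-1603/226 - 30360)/(-2016 + (-1406*I*√1406 - 2390824)) = -6862963/(226*(-2016 + (-2390824 - 1406*I*√1406))) = -6862963/(226*(-2392840 - 1406*I*√1406))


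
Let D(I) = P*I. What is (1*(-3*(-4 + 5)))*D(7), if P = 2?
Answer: -42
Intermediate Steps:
D(I) = 2*I
(1*(-3*(-4 + 5)))*D(7) = (1*(-3*(-4 + 5)))*(2*7) = (1*(-3*1))*14 = (1*(-3))*14 = -3*14 = -42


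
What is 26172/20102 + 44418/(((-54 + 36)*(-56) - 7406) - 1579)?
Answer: -114019432/26725609 ≈ -4.2663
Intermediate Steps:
26172/20102 + 44418/(((-54 + 36)*(-56) - 7406) - 1579) = 26172*(1/20102) + 44418/((-18*(-56) - 7406) - 1579) = 13086/10051 + 44418/((1008 - 7406) - 1579) = 13086/10051 + 44418/(-6398 - 1579) = 13086/10051 + 44418/(-7977) = 13086/10051 + 44418*(-1/7977) = 13086/10051 - 14806/2659 = -114019432/26725609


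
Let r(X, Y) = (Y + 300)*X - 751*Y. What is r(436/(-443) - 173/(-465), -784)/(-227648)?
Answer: -30336898241/11723587440 ≈ -2.5877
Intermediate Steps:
r(X, Y) = -751*Y + X*(300 + Y) (r(X, Y) = (300 + Y)*X - 751*Y = X*(300 + Y) - 751*Y = -751*Y + X*(300 + Y))
r(436/(-443) - 173/(-465), -784)/(-227648) = (-751*(-784) + 300*(436/(-443) - 173/(-465)) + (436/(-443) - 173/(-465))*(-784))/(-227648) = (588784 + 300*(436*(-1/443) - 173*(-1/465)) + (436*(-1/443) - 173*(-1/465))*(-784))*(-1/227648) = (588784 + 300*(-436/443 + 173/465) + (-436/443 + 173/465)*(-784))*(-1/227648) = (588784 + 300*(-126101/205995) - 126101/205995*(-784))*(-1/227648) = (588784 - 2522020/13733 + 98863184/205995)*(-1/227648) = (121347592964/205995)*(-1/227648) = -30336898241/11723587440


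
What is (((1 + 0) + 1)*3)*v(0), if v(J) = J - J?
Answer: 0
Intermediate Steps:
v(J) = 0
(((1 + 0) + 1)*3)*v(0) = (((1 + 0) + 1)*3)*0 = ((1 + 1)*3)*0 = (2*3)*0 = 6*0 = 0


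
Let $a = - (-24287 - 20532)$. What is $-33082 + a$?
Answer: $11737$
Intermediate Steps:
$a = 44819$ ($a = \left(-1\right) \left(-44819\right) = 44819$)
$-33082 + a = -33082 + 44819 = 11737$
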